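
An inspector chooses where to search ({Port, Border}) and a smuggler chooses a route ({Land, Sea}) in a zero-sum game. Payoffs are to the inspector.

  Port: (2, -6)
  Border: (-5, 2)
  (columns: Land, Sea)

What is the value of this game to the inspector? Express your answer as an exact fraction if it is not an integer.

-26/15

Row minima: Port → -6, Border → -5; maximin = -5.
Column maxima: Land → 2, Sea → 2; minimax = 2.
-5 ≠ 2, so there is no saddle point; optimal play is mixed.
Let the inspector play Port with probability p. Expected payoff against Land: 2p + (-5)(1−p) = 7p − 5; against Sea: (-6)p + 2(1−p) = −8p + 2.
Setting these equal: 7p − 5 = −8p + 2 ⇒ 15p = 7 ⇒ p = 7/15, and the value is (7)·(7/15) − 5 = -26/15.
For the smuggler: with q = P(Land), equating Port's and Border's payoffs gives 8q − 6 = −7q + 2 ⇒ q = 8/15.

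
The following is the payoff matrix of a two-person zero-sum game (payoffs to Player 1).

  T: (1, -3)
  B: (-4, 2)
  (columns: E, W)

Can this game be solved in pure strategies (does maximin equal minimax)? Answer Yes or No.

No

Row minima: T → -3, B → -4; maximin = -3.
Column maxima: E → 1, W → 2; minimax = 1.
-3 ≠ 1, so no pure-strategy equilibrium exists.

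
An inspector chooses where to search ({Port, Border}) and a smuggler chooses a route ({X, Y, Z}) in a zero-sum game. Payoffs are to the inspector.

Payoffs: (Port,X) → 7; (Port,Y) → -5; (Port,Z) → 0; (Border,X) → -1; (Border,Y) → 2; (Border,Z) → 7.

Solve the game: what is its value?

3/5

Row minima: Port → -5, Border → -1; maximin = -1.
Column maxima: X → 7, Y → 2, Z → 7; minimax = 2.
-1 ≠ 2, so there is no saddle point; optimal play is mixed.
Z is strictly dominated by Y (it gives the inspector strictly more in every row), so the smuggler never plays it.
On the remaining 2×2 (Port, Border vs X, Y):
Let the inspector play Port with probability p. Expected payoff against X: 7p + (-1)(1−p) = 8p − 1; against Y: (-5)p + 2(1−p) = −7p + 2.
Setting these equal: 8p − 1 = −7p + 2 ⇒ 15p = 3 ⇒ p = 1/5, and the value is (8)·(1/5) − 1 = 3/5.
For the smuggler: with q = P(X), equating Port's and Border's payoffs gives 12q − 5 = −3q + 2 ⇒ q = 7/15.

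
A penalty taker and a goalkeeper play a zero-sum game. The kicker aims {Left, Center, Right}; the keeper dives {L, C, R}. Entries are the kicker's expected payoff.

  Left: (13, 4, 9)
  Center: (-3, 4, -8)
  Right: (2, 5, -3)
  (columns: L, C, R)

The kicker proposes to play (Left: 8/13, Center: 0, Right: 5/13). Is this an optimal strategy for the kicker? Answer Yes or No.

Against L this mix gives (8/13)·13 + (5/13)·2 = 114/13.
Against C this mix gives (8/13)·4 + (5/13)·5 = 57/13.
Against R this mix gives (8/13)·9 + (5/13)·(-3) = 57/13.
All of the keeper's active replies (C, R) yield 57/13, and no column does worse for the kicker. The mix makes the keeper indifferent and guarantees 57/13, so it is optimal.

Yes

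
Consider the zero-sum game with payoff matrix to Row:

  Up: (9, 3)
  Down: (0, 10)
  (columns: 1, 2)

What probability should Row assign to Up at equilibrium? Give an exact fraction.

5/8

Row minima: Up → 3, Down → 0; maximin = 3.
Column maxima: 1 → 9, 2 → 10; minimax = 9.
3 ≠ 9, so there is no saddle point; optimal play is mixed.
Let Row play Up with probability p. Expected payoff against 1: 9p + 0(1−p) = 9p; against 2: 3p + 10(1−p) = −7p + 10.
Setting these equal: 9p = −7p + 10 ⇒ 16p = 10 ⇒ p = 5/8, and the value is (9)·(5/8) = 45/8.
For Column: with q = P(1), equating Up's and Down's payoffs gives 6q + 3 = −10q + 10 ⇒ q = 7/16.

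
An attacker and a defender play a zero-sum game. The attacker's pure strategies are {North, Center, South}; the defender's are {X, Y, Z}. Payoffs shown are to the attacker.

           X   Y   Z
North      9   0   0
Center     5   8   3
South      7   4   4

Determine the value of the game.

Row minima: North → 0, Center → 3, South → 4; maximin = 4.
Column maxima: X → 9, Y → 8, Z → 4; minimax = 4.
Since maximin = minimax = 4, there is a saddle point and the value is 4.

4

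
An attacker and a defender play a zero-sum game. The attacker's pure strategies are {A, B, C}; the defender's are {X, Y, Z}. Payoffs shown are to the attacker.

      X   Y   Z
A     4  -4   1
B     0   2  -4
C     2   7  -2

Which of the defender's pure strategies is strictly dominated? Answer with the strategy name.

X

Z holds the attacker's payoff strictly below X in every row: 1 < 4, -4 < 0, -2 < 2.
So X is strictly dominated for the defender.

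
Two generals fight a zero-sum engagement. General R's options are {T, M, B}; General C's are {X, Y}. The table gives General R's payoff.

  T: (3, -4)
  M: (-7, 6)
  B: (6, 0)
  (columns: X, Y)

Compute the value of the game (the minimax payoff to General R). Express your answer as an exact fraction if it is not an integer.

36/19

Row minima: T → -4, M → -7, B → 0; maximin = 0.
Column maxima: X → 6, Y → 6; minimax = 6.
0 ≠ 6, so there is no saddle point; optimal play is mixed.
T is strictly dominated by B, so General R never plays it.
On the remaining 2×2 (M, B vs X, Y):
Let General R play M with probability p. Expected payoff against X: (-7)p + 6(1−p) = −13p + 6; against Y: 6p + 0(1−p) = 6p.
Setting these equal: −13p + 6 = 6p ⇒ −19p = -6 ⇒ p = 6/19, and the value is (-13)·(6/19) + 6 = 36/19.
For General C: with q = P(X), equating M's and B's payoffs gives −13q + 6 = 6q ⇒ q = 6/19.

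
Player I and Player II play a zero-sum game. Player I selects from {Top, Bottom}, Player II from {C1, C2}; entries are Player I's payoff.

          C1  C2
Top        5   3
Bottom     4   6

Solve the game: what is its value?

9/2

Row minima: Top → 3, Bottom → 4; maximin = 4.
Column maxima: C1 → 5, C2 → 6; minimax = 5.
4 ≠ 5, so there is no saddle point; optimal play is mixed.
Let Player I play Top with probability p. Expected payoff against C1: 5p + 4(1−p) = p + 4; against C2: 3p + 6(1−p) = −3p + 6.
Setting these equal: p + 4 = −3p + 6 ⇒ 4p = 2 ⇒ p = 1/2, and the value is (1)·(1/2) + 4 = 9/2.
For Player II: with q = P(C1), equating Top's and Bottom's payoffs gives 2q + 3 = −2q + 6 ⇒ q = 3/4.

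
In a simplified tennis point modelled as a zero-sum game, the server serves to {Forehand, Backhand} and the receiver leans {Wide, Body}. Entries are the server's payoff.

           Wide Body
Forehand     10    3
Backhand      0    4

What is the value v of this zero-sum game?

Row minima: Forehand → 3, Backhand → 0; maximin = 3.
Column maxima: Wide → 10, Body → 4; minimax = 4.
3 ≠ 4, so there is no saddle point; optimal play is mixed.
Let the server play Forehand with probability p. Expected payoff against Wide: 10p + 0(1−p) = 10p; against Body: 3p + 4(1−p) = −p + 4.
Setting these equal: 10p = −p + 4 ⇒ 11p = 4 ⇒ p = 4/11, and the value is (10)·(4/11) = 40/11.
For the receiver: with q = P(Wide), equating Forehand's and Backhand's payoffs gives 7q + 3 = −4q + 4 ⇒ q = 1/11.

40/11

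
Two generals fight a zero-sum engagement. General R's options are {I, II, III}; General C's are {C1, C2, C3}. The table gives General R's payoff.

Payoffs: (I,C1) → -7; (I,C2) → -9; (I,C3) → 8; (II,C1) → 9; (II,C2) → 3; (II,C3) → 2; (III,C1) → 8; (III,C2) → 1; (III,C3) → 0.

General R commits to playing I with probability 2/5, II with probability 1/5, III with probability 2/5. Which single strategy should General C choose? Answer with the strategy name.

If General C plays C1, General R's expected payoff is (2/5)·(-7) + (1/5)·9 + (2/5)·8 = 11/5.
If General C plays C2, General R's expected payoff is (2/5)·(-9) + (1/5)·3 + (2/5)·1 = -13/5.
If General C plays C3, General R's expected payoff is (2/5)·8 + (1/5)·2 + (2/5)·0 = 18/5.
General C minimizes General R's payoff; the smallest is -13/5, so the best response is C2.

C2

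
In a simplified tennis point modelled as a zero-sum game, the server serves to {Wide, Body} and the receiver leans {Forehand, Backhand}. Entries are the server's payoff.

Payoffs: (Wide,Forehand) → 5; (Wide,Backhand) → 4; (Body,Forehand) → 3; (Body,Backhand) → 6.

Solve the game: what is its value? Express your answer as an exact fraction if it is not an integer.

Row minima: Wide → 4, Body → 3; maximin = 4.
Column maxima: Forehand → 5, Backhand → 6; minimax = 5.
4 ≠ 5, so there is no saddle point; optimal play is mixed.
Let the server play Wide with probability p. Expected payoff against Forehand: 5p + 3(1−p) = 2p + 3; against Backhand: 4p + 6(1−p) = −2p + 6.
Setting these equal: 2p + 3 = −2p + 6 ⇒ 4p = 3 ⇒ p = 3/4, and the value is (2)·(3/4) + 3 = 9/2.
For the receiver: with q = P(Forehand), equating Wide's and Body's payoffs gives q + 4 = −3q + 6 ⇒ q = 1/2.

9/2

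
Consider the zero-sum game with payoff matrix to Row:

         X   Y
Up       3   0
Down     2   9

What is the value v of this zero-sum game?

27/10

Row minima: Up → 0, Down → 2; maximin = 2.
Column maxima: X → 3, Y → 9; minimax = 3.
2 ≠ 3, so there is no saddle point; optimal play is mixed.
Let Row play Up with probability p. Expected payoff against X: 3p + 2(1−p) = p + 2; against Y: 0p + 9(1−p) = −9p + 9.
Setting these equal: p + 2 = −9p + 9 ⇒ 10p = 7 ⇒ p = 7/10, and the value is (1)·(7/10) + 2 = 27/10.
For Column: with q = P(X), equating Up's and Down's payoffs gives 3q = −7q + 9 ⇒ q = 9/10.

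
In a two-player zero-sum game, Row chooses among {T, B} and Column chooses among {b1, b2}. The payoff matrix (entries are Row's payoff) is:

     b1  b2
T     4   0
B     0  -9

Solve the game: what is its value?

0

Row minima: T → 0, B → -9; maximin = 0.
Column maxima: b1 → 4, b2 → 0; minimax = 0.
Since maximin = minimax = 0, there is a saddle point and the value is 0.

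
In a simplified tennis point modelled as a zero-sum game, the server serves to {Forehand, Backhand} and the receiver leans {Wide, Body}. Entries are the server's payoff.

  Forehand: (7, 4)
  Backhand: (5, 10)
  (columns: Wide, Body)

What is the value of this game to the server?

25/4

Row minima: Forehand → 4, Backhand → 5; maximin = 5.
Column maxima: Wide → 7, Body → 10; minimax = 7.
5 ≠ 7, so there is no saddle point; optimal play is mixed.
Let the server play Forehand with probability p. Expected payoff against Wide: 7p + 5(1−p) = 2p + 5; against Body: 4p + 10(1−p) = −6p + 10.
Setting these equal: 2p + 5 = −6p + 10 ⇒ 8p = 5 ⇒ p = 5/8, and the value is (2)·(5/8) + 5 = 25/4.
For the receiver: with q = P(Wide), equating Forehand's and Backhand's payoffs gives 3q + 4 = −5q + 10 ⇒ q = 3/4.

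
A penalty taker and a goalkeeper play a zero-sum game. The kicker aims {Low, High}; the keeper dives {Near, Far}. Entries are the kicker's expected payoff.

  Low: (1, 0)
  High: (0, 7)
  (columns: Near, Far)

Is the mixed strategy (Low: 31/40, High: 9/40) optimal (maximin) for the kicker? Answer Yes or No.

No

Against Near this mix gives (31/40)·1 + (9/40)·0 = 31/40.
Against Far this mix gives (31/40)·0 + (9/40)·7 = 63/40.
The keeper will play Near, holding the kicker to 31/40. Shifting weight toward the row that does better against Near would raise this floor (the equalizing mix achieves 7/8 against both Near and Far), so the proposed strategy is not optimal.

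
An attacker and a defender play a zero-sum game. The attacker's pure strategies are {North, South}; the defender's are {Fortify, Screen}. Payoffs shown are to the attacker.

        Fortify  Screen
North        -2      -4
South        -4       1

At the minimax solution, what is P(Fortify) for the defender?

Row minima: North → -4, South → -4; maximin = -4.
Column maxima: Fortify → -2, Screen → 1; minimax = -2.
-4 ≠ -2, so there is no saddle point; optimal play is mixed.
Let the attacker play North with probability p. Expected payoff against Fortify: (-2)p + (-4)(1−p) = 2p − 4; against Screen: (-4)p + 1(1−p) = −5p + 1.
Setting these equal: 2p − 4 = −5p + 1 ⇒ 7p = 5 ⇒ p = 5/7, and the value is (2)·(5/7) − 4 = -18/7.
For the defender: with q = P(Fortify), equating North's and South's payoffs gives 2q − 4 = −5q + 1 ⇒ q = 5/7.

5/7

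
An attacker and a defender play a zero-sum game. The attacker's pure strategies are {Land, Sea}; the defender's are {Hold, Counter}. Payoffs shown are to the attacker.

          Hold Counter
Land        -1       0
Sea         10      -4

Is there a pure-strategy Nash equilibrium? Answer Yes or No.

No

Row minima: Land → -1, Sea → -4; maximin = -1.
Column maxima: Hold → 10, Counter → 0; minimax = 0.
-1 ≠ 0, so no pure-strategy equilibrium exists.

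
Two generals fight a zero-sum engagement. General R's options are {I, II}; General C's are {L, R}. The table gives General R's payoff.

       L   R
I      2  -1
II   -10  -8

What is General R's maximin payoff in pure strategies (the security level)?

Row minima: I → -1, II → -10.
The best of these is -1.

-1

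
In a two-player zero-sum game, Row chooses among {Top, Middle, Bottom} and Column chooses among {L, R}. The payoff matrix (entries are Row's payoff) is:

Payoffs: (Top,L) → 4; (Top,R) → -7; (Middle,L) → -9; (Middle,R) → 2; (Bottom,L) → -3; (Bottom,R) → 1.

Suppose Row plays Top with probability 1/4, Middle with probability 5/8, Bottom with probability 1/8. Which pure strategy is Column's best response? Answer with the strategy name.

If Column plays L, Row's expected payoff is (1/4)·4 + (5/8)·(-9) + (1/8)·(-3) = -5.
If Column plays R, Row's expected payoff is (1/4)·(-7) + (5/8)·2 + (1/8)·1 = -3/8.
Column minimizes Row's payoff; the smallest is -5, so the best response is L.

L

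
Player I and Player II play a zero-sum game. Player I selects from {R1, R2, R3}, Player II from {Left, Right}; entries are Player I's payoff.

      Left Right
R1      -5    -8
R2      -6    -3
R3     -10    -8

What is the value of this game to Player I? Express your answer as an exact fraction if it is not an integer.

Row minima: R1 → -8, R2 → -6, R3 → -10; maximin = -6.
Column maxima: Left → -5, Right → -3; minimax = -5.
-6 ≠ -5, so there is no saddle point; optimal play is mixed.
R3 is strictly dominated by R2, so Player I never plays it.
On the remaining 2×2 (R1, R2 vs Left, Right):
Let Player I play R1 with probability p. Expected payoff against Left: (-5)p + (-6)(1−p) = p − 6; against Right: (-8)p + (-3)(1−p) = −5p − 3.
Setting these equal: p − 6 = −5p − 3 ⇒ 6p = 3 ⇒ p = 1/2, and the value is (1)·(1/2) − 6 = -11/2.
For Player II: with q = P(Left), equating R1's and R2's payoffs gives 3q − 8 = −3q − 3 ⇒ q = 5/6.

-11/2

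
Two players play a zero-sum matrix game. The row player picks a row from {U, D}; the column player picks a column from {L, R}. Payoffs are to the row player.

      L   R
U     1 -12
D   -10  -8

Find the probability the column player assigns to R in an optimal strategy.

Row minima: U → -12, D → -10; maximin = -10.
Column maxima: L → 1, R → -8; minimax = -8.
-10 ≠ -8, so there is no saddle point; optimal play is mixed.
Let the row player play U with probability p. Expected payoff against L: 1p + (-10)(1−p) = 11p − 10; against R: (-12)p + (-8)(1−p) = −4p − 8.
Setting these equal: 11p − 10 = −4p − 8 ⇒ 15p = 2 ⇒ p = 2/15, and the value is (11)·(2/15) − 10 = -128/15.
For the column player: with q = P(L), equating U's and D's payoffs gives 13q − 12 = −2q − 8 ⇒ q = 4/15.

11/15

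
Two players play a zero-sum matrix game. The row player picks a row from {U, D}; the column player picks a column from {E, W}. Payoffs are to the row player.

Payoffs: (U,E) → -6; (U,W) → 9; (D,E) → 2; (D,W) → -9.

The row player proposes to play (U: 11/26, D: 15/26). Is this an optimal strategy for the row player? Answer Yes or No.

Yes

Against E this mix gives (11/26)·(-6) + (15/26)·2 = -18/13.
Against W this mix gives (11/26)·9 + (15/26)·(-9) = -18/13.
All of the column player's active replies (E, W) yield -18/13, and no column does worse for the row player. The mix makes the column player indifferent and guarantees -18/13, so it is optimal.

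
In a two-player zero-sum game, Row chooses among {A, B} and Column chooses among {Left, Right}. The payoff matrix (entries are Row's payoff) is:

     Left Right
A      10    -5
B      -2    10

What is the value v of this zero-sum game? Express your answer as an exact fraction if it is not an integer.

10/3

Row minima: A → -5, B → -2; maximin = -2.
Column maxima: Left → 10, Right → 10; minimax = 10.
-2 ≠ 10, so there is no saddle point; optimal play is mixed.
Let Row play A with probability p. Expected payoff against Left: 10p + (-2)(1−p) = 12p − 2; against Right: (-5)p + 10(1−p) = −15p + 10.
Setting these equal: 12p − 2 = −15p + 10 ⇒ 27p = 12 ⇒ p = 4/9, and the value is (12)·(4/9) − 2 = 10/3.
For Column: with q = P(Left), equating A's and B's payoffs gives 15q − 5 = −12q + 10 ⇒ q = 5/9.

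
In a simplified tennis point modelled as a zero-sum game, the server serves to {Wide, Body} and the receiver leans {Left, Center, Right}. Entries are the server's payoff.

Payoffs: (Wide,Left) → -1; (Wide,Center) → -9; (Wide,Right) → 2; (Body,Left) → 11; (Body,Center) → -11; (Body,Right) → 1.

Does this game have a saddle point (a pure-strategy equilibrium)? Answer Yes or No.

Row minima: Wide → -9, Body → -11; maximin = -9.
Column maxima: Left → 11, Center → -9, Right → 2; minimax = -9.
maximin = minimax = -9, so a saddle point exists.

Yes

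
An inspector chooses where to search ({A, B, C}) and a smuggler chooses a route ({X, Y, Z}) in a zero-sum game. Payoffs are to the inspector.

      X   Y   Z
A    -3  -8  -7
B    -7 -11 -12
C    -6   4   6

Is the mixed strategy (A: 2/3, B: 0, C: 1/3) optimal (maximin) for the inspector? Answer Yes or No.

Against X this mix gives (2/3)·(-3) + (1/3)·(-6) = -4.
Against Y this mix gives (2/3)·(-8) + (1/3)·4 = -4.
Against Z this mix gives (2/3)·(-7) + (1/3)·6 = -8/3.
All of the smuggler's active replies (X, Y) yield -4, and no column does worse for the inspector. The mix makes the smuggler indifferent and guarantees -4, so it is optimal.

Yes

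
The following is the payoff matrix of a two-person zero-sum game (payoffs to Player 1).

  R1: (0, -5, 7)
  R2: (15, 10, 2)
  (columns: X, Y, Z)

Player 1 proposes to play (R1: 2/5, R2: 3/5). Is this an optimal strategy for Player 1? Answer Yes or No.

Against X this mix gives (2/5)·0 + (3/5)·15 = 9.
Against Y this mix gives (2/5)·(-5) + (3/5)·10 = 4.
Against Z this mix gives (2/5)·7 + (3/5)·2 = 4.
All of Player 2's active replies (Y, Z) yield 4, and no column does worse for Player 1. The mix makes Player 2 indifferent and guarantees 4, so it is optimal.

Yes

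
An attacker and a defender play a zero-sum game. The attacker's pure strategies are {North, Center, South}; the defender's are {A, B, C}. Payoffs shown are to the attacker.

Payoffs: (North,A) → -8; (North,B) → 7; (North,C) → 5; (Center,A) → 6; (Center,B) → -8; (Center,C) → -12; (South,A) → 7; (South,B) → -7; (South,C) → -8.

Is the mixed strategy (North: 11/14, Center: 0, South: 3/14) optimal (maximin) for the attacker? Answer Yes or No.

No

Against A this mix gives (11/14)·(-8) + (3/14)·7 = -67/14.
Against B this mix gives (11/14)·7 + (3/14)·(-7) = 4.
Against C this mix gives (11/14)·5 + (3/14)·(-8) = 31/14.
The defender will play A, holding the attacker to -67/14. Shifting weight toward the row that does better against A would raise this floor (the equalizing mix achieves -29/28 against both A and C), so the proposed strategy is not optimal.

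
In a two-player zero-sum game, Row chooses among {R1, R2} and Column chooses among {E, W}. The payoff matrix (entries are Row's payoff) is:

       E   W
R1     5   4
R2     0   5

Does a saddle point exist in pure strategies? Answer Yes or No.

No

Row minima: R1 → 4, R2 → 0; maximin = 4.
Column maxima: E → 5, W → 5; minimax = 5.
4 ≠ 5, so no pure-strategy equilibrium exists.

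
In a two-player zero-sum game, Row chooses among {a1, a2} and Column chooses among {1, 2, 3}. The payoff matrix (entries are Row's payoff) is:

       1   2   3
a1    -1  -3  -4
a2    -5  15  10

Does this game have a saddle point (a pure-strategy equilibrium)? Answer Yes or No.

Row minima: a1 → -4, a2 → -5; maximin = -4.
Column maxima: 1 → -1, 2 → 15, 3 → 10; minimax = -1.
-4 ≠ -1, so no pure-strategy equilibrium exists.

No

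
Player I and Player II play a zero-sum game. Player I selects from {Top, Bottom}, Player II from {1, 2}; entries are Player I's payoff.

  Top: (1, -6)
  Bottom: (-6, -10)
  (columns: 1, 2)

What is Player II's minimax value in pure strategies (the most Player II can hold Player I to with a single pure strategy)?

-6

Column maxima: 1 → 1, 2 → -6.
The smallest of these is -6.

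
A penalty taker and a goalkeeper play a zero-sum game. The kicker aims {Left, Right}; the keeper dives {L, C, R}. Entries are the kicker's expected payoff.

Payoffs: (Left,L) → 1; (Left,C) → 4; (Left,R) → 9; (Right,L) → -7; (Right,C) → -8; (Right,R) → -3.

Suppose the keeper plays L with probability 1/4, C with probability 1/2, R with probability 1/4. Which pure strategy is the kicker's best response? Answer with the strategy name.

Left

Expected payoff of Left: (1/4)·1 + (1/2)·4 + (1/4)·9 = 9/2.
Expected payoff of Right: (1/4)·(-7) + (1/2)·(-8) + (1/4)·(-3) = -13/2.
The largest is 9/2, so the kicker's best response is Left.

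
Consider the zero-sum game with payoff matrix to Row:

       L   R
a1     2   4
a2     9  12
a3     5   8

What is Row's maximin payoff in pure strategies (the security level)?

9

Row minima: a1 → 2, a2 → 9, a3 → 5.
The best of these is 9.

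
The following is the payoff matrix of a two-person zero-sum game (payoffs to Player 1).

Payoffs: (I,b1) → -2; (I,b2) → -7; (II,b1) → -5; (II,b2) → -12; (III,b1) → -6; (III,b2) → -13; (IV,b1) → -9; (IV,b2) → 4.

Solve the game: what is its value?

Row minima: I → -7, II → -12, III → -13, IV → -9; maximin = -7.
Column maxima: b1 → -2, b2 → 4; minimax = -2.
-7 ≠ -2, so there is no saddle point; optimal play is mixed.
II is strictly dominated by I, so Player 1 never plays it.
III is strictly dominated by I, so Player 1 never plays it.
On the remaining 2×2 (I, IV vs b1, b2):
Let Player 1 play I with probability p. Expected payoff against b1: (-2)p + (-9)(1−p) = 7p − 9; against b2: (-7)p + 4(1−p) = −11p + 4.
Setting these equal: 7p − 9 = −11p + 4 ⇒ 18p = 13 ⇒ p = 13/18, and the value is (7)·(13/18) − 9 = -71/18.
For Player 2: with q = P(b1), equating I's and IV's payoffs gives 5q − 7 = −13q + 4 ⇒ q = 11/18.

-71/18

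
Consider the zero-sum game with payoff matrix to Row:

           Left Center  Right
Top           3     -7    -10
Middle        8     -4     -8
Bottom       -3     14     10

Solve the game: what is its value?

Row minima: Top → -10, Middle → -8, Bottom → -3; maximin = -3.
Column maxima: Left → 8, Center → 14, Right → 10; minimax = 8.
-3 ≠ 8, so there is no saddle point; optimal play is mixed.
Top is strictly dominated by Middle, so Row never plays it.
Center is strictly dominated by Right (it gives Row strictly more in every row), so Column never plays it.
On the remaining 2×2 (Middle, Bottom vs Left, Right):
Let Row play Middle with probability p. Expected payoff against Left: 8p + (-3)(1−p) = 11p − 3; against Right: (-8)p + 10(1−p) = −18p + 10.
Setting these equal: 11p − 3 = −18p + 10 ⇒ 29p = 13 ⇒ p = 13/29, and the value is (11)·(13/29) − 3 = 56/29.
For Column: with q = P(Left), equating Middle's and Bottom's payoffs gives 16q − 8 = −13q + 10 ⇒ q = 18/29.

56/29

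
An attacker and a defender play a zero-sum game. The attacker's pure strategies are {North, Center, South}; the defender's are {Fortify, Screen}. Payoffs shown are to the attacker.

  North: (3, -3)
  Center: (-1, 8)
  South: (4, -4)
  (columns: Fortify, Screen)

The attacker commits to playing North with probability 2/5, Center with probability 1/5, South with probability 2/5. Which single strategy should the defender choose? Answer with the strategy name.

If the defender plays Fortify, the attacker's expected payoff is (2/5)·3 + (1/5)·(-1) + (2/5)·4 = 13/5.
If the defender plays Screen, the attacker's expected payoff is (2/5)·(-3) + (1/5)·8 + (2/5)·(-4) = -6/5.
The defender minimizes the attacker's payoff; the smallest is -6/5, so the best response is Screen.

Screen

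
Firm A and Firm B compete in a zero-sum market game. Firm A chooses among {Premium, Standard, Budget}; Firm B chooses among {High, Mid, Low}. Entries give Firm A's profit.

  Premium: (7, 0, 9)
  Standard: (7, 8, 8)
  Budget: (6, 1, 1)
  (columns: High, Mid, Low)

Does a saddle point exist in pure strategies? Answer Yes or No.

Row minima: Premium → 0, Standard → 7, Budget → 1; maximin = 7.
Column maxima: High → 7, Mid → 8, Low → 9; minimax = 7.
maximin = minimax = 7, so a saddle point exists.

Yes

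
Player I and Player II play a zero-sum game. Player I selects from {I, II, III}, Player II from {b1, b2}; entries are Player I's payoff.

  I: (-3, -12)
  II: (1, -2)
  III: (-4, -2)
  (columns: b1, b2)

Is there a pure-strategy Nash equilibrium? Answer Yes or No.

Row minima: I → -12, II → -2, III → -4; maximin = -2.
Column maxima: b1 → 1, b2 → -2; minimax = -2.
maximin = minimax = -2, so a saddle point exists.

Yes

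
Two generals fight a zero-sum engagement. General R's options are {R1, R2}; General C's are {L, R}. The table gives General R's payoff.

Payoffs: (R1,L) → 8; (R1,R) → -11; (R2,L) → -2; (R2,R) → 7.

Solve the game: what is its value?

Row minima: R1 → -11, R2 → -2; maximin = -2.
Column maxima: L → 8, R → 7; minimax = 7.
-2 ≠ 7, so there is no saddle point; optimal play is mixed.
Let General R play R1 with probability p. Expected payoff against L: 8p + (-2)(1−p) = 10p − 2; against R: (-11)p + 7(1−p) = −18p + 7.
Setting these equal: 10p − 2 = −18p + 7 ⇒ 28p = 9 ⇒ p = 9/28, and the value is (10)·(9/28) − 2 = 17/14.
For General C: with q = P(L), equating R1's and R2's payoffs gives 19q − 11 = −9q + 7 ⇒ q = 9/14.

17/14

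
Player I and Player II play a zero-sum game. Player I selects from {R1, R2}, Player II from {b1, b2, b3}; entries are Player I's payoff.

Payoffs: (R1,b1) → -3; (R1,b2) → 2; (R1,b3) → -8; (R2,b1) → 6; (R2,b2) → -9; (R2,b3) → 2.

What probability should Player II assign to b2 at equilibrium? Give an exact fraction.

Row minima: R1 → -8, R2 → -9; maximin = -8.
Column maxima: b1 → 6, b2 → 2, b3 → 2; minimax = 2.
-8 ≠ 2, so there is no saddle point; optimal play is mixed.
b1 is strictly dominated by b3 (it gives Player I strictly more in every row), so Player II never plays it.
On the remaining 2×2 (R1, R2 vs b2, b3):
Let Player I play R1 with probability p. Expected payoff against b2: 2p + (-9)(1−p) = 11p − 9; against b3: (-8)p + 2(1−p) = −10p + 2.
Setting these equal: 11p − 9 = −10p + 2 ⇒ 21p = 11 ⇒ p = 11/21, and the value is (11)·(11/21) − 9 = -68/21.
For Player II: with q = P(b2), equating R1's and R2's payoffs gives 10q − 8 = −11q + 2 ⇒ q = 10/21.

10/21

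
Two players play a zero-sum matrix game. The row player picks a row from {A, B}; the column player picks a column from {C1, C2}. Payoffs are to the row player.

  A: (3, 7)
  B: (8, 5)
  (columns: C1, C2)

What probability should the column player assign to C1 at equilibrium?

2/7

Row minima: A → 3, B → 5; maximin = 5.
Column maxima: C1 → 8, C2 → 7; minimax = 7.
5 ≠ 7, so there is no saddle point; optimal play is mixed.
Let the row player play A with probability p. Expected payoff against C1: 3p + 8(1−p) = −5p + 8; against C2: 7p + 5(1−p) = 2p + 5.
Setting these equal: −5p + 8 = 2p + 5 ⇒ −7p = -3 ⇒ p = 3/7, and the value is (-5)·(3/7) + 8 = 41/7.
For the column player: with q = P(C1), equating A's and B's payoffs gives −4q + 7 = 3q + 5 ⇒ q = 2/7.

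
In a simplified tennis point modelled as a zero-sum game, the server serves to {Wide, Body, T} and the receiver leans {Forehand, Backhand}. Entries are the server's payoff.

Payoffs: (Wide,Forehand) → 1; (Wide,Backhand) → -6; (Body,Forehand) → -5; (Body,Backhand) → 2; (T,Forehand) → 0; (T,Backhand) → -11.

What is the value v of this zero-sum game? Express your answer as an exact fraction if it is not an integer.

-2

Row minima: Wide → -6, Body → -5, T → -11; maximin = -5.
Column maxima: Forehand → 1, Backhand → 2; minimax = 1.
-5 ≠ 1, so there is no saddle point; optimal play is mixed.
T is strictly dominated by Wide, so the server never plays it.
On the remaining 2×2 (Wide, Body vs Forehand, Backhand):
Let the server play Wide with probability p. Expected payoff against Forehand: 1p + (-5)(1−p) = 6p − 5; against Backhand: (-6)p + 2(1−p) = −8p + 2.
Setting these equal: 6p − 5 = −8p + 2 ⇒ 14p = 7 ⇒ p = 1/2, and the value is (6)·(1/2) − 5 = -2.
For the receiver: with q = P(Forehand), equating Wide's and Body's payoffs gives 7q − 6 = −7q + 2 ⇒ q = 4/7.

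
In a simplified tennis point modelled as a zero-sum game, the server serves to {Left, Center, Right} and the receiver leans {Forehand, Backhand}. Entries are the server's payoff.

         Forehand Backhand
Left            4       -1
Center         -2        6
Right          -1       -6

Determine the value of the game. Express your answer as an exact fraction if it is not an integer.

22/13

Row minima: Left → -1, Center → -2, Right → -6; maximin = -1.
Column maxima: Forehand → 4, Backhand → 6; minimax = 4.
-1 ≠ 4, so there is no saddle point; optimal play is mixed.
Right is strictly dominated by Left, so the server never plays it.
On the remaining 2×2 (Left, Center vs Forehand, Backhand):
Let the server play Left with probability p. Expected payoff against Forehand: 4p + (-2)(1−p) = 6p − 2; against Backhand: (-1)p + 6(1−p) = −7p + 6.
Setting these equal: 6p − 2 = −7p + 6 ⇒ 13p = 8 ⇒ p = 8/13, and the value is (6)·(8/13) − 2 = 22/13.
For the receiver: with q = P(Forehand), equating Left's and Center's payoffs gives 5q − 1 = −8q + 6 ⇒ q = 7/13.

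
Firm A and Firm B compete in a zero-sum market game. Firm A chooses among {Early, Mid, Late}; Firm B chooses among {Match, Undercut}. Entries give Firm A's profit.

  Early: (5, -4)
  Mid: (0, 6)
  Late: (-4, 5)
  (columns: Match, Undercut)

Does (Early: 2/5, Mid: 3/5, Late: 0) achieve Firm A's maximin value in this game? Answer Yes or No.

Yes

Against Match this mix gives (2/5)·5 + (3/5)·0 = 2.
Against Undercut this mix gives (2/5)·(-4) + (3/5)·6 = 2.
All of Firm B's active replies (Match, Undercut) yield 2, and no column does worse for Firm A. The mix makes Firm B indifferent and guarantees 2, so it is optimal.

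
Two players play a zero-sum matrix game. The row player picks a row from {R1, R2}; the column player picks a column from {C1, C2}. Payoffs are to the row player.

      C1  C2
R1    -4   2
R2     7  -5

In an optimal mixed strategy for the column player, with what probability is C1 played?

Row minima: R1 → -4, R2 → -5; maximin = -4.
Column maxima: C1 → 7, C2 → 2; minimax = 2.
-4 ≠ 2, so there is no saddle point; optimal play is mixed.
Let the row player play R1 with probability p. Expected payoff against C1: (-4)p + 7(1−p) = −11p + 7; against C2: 2p + (-5)(1−p) = 7p − 5.
Setting these equal: −11p + 7 = 7p − 5 ⇒ −18p = -12 ⇒ p = 2/3, and the value is (-11)·(2/3) + 7 = -1/3.
For the column player: with q = P(C1), equating R1's and R2's payoffs gives −6q + 2 = 12q − 5 ⇒ q = 7/18.

7/18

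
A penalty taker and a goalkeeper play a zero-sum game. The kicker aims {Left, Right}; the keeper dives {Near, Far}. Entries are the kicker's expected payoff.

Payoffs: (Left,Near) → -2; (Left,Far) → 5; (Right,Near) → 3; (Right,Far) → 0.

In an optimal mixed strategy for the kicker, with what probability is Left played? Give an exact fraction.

Row minima: Left → -2, Right → 0; maximin = 0.
Column maxima: Near → 3, Far → 5; minimax = 3.
0 ≠ 3, so there is no saddle point; optimal play is mixed.
Let the kicker play Left with probability p. Expected payoff against Near: (-2)p + 3(1−p) = −5p + 3; against Far: 5p + 0(1−p) = 5p.
Setting these equal: −5p + 3 = 5p ⇒ −10p = -3 ⇒ p = 3/10, and the value is (-5)·(3/10) + 3 = 3/2.
For the keeper: with q = P(Near), equating Left's and Right's payoffs gives −7q + 5 = 3q ⇒ q = 1/2.

3/10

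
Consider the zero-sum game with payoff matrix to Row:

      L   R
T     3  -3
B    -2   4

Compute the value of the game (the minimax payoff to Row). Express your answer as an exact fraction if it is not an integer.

Row minima: T → -3, B → -2; maximin = -2.
Column maxima: L → 3, R → 4; minimax = 3.
-2 ≠ 3, so there is no saddle point; optimal play is mixed.
Let Row play T with probability p. Expected payoff against L: 3p + (-2)(1−p) = 5p − 2; against R: (-3)p + 4(1−p) = −7p + 4.
Setting these equal: 5p − 2 = −7p + 4 ⇒ 12p = 6 ⇒ p = 1/2, and the value is (5)·(1/2) − 2 = 1/2.
For Column: with q = P(L), equating T's and B's payoffs gives 6q − 3 = −6q + 4 ⇒ q = 7/12.

1/2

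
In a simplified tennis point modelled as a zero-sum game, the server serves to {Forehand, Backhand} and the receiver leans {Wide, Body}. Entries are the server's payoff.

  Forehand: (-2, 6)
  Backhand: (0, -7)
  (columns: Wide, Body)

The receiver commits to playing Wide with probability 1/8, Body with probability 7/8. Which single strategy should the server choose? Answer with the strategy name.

Expected payoff of Forehand: (1/8)·(-2) + (7/8)·6 = 5.
Expected payoff of Backhand: (1/8)·0 + (7/8)·(-7) = -49/8.
The largest is 5, so the server's best response is Forehand.

Forehand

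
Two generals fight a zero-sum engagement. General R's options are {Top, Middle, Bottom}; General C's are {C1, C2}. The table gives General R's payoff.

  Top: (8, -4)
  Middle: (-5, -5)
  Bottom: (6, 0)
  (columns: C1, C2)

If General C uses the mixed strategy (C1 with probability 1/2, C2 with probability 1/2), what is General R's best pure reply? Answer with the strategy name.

Expected payoff of Top: (1/2)·8 + (1/2)·(-4) = 2.
Expected payoff of Middle: (1/2)·(-5) + (1/2)·(-5) = -5.
Expected payoff of Bottom: (1/2)·6 + (1/2)·0 = 3.
The largest is 3, so General R's best response is Bottom.

Bottom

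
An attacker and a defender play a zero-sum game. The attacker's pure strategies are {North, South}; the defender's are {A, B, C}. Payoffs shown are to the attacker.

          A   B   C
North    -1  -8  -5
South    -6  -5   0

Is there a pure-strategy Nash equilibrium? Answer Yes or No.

No

Row minima: North → -8, South → -6; maximin = -6.
Column maxima: A → -1, B → -5, C → 0; minimax = -5.
-6 ≠ -5, so no pure-strategy equilibrium exists.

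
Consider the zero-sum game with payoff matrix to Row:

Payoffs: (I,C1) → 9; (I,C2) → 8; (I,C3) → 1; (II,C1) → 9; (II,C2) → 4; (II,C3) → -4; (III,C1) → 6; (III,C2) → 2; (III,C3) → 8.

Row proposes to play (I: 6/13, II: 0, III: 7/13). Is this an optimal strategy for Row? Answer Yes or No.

Against C1 this mix gives (6/13)·9 + (7/13)·6 = 96/13.
Against C2 this mix gives (6/13)·8 + (7/13)·2 = 62/13.
Against C3 this mix gives (6/13)·1 + (7/13)·8 = 62/13.
All of Column's active replies (C2, C3) yield 62/13, and no column does worse for Row. The mix makes Column indifferent and guarantees 62/13, so it is optimal.

Yes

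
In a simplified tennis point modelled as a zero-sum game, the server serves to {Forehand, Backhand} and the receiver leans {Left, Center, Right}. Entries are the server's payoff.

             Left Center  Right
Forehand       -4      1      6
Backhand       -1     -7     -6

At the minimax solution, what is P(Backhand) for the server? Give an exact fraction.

5/11

Row minima: Forehand → -4, Backhand → -7; maximin = -4.
Column maxima: Left → -1, Center → 1, Right → 6; minimax = -1.
-4 ≠ -1, so there is no saddle point; optimal play is mixed.
Right is strictly dominated by Center (it gives the server strictly more in every row), so the receiver never plays it.
On the remaining 2×2 (Forehand, Backhand vs Left, Center):
Let the server play Forehand with probability p. Expected payoff against Left: (-4)p + (-1)(1−p) = −3p − 1; against Center: 1p + (-7)(1−p) = 8p − 7.
Setting these equal: −3p − 1 = 8p − 7 ⇒ −11p = -6 ⇒ p = 6/11, and the value is (-3)·(6/11) − 1 = -29/11.
For the receiver: with q = P(Left), equating Forehand's and Backhand's payoffs gives −5q + 1 = 6q − 7 ⇒ q = 8/11.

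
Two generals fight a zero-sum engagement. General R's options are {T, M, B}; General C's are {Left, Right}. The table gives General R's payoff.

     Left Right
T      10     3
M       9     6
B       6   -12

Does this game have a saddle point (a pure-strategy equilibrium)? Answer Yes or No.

Row minima: T → 3, M → 6, B → -12; maximin = 6.
Column maxima: Left → 10, Right → 6; minimax = 6.
maximin = minimax = 6, so a saddle point exists.

Yes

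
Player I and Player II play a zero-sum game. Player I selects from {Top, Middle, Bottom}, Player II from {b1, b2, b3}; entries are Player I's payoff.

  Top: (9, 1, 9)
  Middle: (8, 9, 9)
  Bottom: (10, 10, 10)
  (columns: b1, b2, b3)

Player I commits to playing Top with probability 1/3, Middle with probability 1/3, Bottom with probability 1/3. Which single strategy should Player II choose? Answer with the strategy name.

b2

If Player II plays b1, Player I's expected payoff is (1/3)·9 + (1/3)·8 + (1/3)·10 = 9.
If Player II plays b2, Player I's expected payoff is (1/3)·1 + (1/3)·9 + (1/3)·10 = 20/3.
If Player II plays b3, Player I's expected payoff is (1/3)·9 + (1/3)·9 + (1/3)·10 = 28/3.
Player II minimizes Player I's payoff; the smallest is 20/3, so the best response is b2.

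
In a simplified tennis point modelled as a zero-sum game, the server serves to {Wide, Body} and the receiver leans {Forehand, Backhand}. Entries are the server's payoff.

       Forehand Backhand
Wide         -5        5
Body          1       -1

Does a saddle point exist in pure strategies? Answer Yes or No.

No

Row minima: Wide → -5, Body → -1; maximin = -1.
Column maxima: Forehand → 1, Backhand → 5; minimax = 1.
-1 ≠ 1, so no pure-strategy equilibrium exists.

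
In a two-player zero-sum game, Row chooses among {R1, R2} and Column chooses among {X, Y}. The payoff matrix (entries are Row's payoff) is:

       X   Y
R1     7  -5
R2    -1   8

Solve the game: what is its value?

17/7

Row minima: R1 → -5, R2 → -1; maximin = -1.
Column maxima: X → 7, Y → 8; minimax = 7.
-1 ≠ 7, so there is no saddle point; optimal play is mixed.
Let Row play R1 with probability p. Expected payoff against X: 7p + (-1)(1−p) = 8p − 1; against Y: (-5)p + 8(1−p) = −13p + 8.
Setting these equal: 8p − 1 = −13p + 8 ⇒ 21p = 9 ⇒ p = 3/7, and the value is (8)·(3/7) − 1 = 17/7.
For Column: with q = P(X), equating R1's and R2's payoffs gives 12q − 5 = −9q + 8 ⇒ q = 13/21.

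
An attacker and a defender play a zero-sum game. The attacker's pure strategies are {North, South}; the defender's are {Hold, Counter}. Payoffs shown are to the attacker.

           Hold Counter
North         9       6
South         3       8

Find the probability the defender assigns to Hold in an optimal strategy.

1/4

Row minima: North → 6, South → 3; maximin = 6.
Column maxima: Hold → 9, Counter → 8; minimax = 8.
6 ≠ 8, so there is no saddle point; optimal play is mixed.
Let the attacker play North with probability p. Expected payoff against Hold: 9p + 3(1−p) = 6p + 3; against Counter: 6p + 8(1−p) = −2p + 8.
Setting these equal: 6p + 3 = −2p + 8 ⇒ 8p = 5 ⇒ p = 5/8, and the value is (6)·(5/8) + 3 = 27/4.
For the defender: with q = P(Hold), equating North's and South's payoffs gives 3q + 6 = −5q + 8 ⇒ q = 1/4.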